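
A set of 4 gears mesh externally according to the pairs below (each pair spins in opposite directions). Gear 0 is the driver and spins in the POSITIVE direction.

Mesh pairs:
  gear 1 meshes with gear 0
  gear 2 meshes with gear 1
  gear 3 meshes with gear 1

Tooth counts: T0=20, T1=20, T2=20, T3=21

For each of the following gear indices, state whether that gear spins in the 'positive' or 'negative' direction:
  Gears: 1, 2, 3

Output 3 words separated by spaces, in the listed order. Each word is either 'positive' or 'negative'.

Gear 0 (driver): positive (depth 0)
  gear 1: meshes with gear 0 -> depth 1 -> negative (opposite of gear 0)
  gear 2: meshes with gear 1 -> depth 2 -> positive (opposite of gear 1)
  gear 3: meshes with gear 1 -> depth 2 -> positive (opposite of gear 1)
Queried indices 1, 2, 3 -> negative, positive, positive

Answer: negative positive positive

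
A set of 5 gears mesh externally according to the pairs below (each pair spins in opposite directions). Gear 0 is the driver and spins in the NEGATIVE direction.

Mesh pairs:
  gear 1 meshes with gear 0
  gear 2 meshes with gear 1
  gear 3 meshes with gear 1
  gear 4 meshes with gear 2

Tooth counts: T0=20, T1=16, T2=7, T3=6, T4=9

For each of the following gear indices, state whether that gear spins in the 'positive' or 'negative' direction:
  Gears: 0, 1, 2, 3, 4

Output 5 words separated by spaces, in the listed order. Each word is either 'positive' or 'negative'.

Gear 0 (driver): negative (depth 0)
  gear 1: meshes with gear 0 -> depth 1 -> positive (opposite of gear 0)
  gear 2: meshes with gear 1 -> depth 2 -> negative (opposite of gear 1)
  gear 3: meshes with gear 1 -> depth 2 -> negative (opposite of gear 1)
  gear 4: meshes with gear 2 -> depth 3 -> positive (opposite of gear 2)
Queried indices 0, 1, 2, 3, 4 -> negative, positive, negative, negative, positive

Answer: negative positive negative negative positive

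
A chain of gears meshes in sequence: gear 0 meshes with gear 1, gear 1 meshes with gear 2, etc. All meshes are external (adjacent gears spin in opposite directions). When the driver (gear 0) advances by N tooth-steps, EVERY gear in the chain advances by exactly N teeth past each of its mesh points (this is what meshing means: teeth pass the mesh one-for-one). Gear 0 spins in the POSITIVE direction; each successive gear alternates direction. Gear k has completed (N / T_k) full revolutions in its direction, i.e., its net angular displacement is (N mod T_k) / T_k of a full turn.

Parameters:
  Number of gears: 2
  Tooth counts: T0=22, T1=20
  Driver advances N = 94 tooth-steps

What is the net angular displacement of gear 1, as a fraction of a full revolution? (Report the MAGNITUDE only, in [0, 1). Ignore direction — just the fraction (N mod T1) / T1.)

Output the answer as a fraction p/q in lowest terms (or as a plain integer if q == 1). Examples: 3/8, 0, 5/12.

Answer: 7/10

Derivation:
Chain of 2 gears, tooth counts: [22, 20]
  gear 0: T0=22, direction=positive, advance = 94 mod 22 = 6 teeth = 6/22 turn
  gear 1: T1=20, direction=negative, advance = 94 mod 20 = 14 teeth = 14/20 turn
Gear 1: 94 mod 20 = 14
Fraction = 14 / 20 = 7/10 (gcd(14,20)=2) = 7/10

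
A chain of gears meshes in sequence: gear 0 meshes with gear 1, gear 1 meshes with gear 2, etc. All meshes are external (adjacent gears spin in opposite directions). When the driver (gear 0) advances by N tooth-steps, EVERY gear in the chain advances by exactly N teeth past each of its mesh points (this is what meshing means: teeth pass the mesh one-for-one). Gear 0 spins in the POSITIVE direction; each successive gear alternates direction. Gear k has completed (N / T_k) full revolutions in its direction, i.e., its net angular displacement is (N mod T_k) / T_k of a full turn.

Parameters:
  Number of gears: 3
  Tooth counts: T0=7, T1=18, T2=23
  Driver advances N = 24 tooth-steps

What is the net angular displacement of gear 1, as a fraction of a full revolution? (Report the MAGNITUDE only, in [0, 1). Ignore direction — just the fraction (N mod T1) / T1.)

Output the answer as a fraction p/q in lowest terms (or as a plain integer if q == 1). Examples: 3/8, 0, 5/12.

Chain of 3 gears, tooth counts: [7, 18, 23]
  gear 0: T0=7, direction=positive, advance = 24 mod 7 = 3 teeth = 3/7 turn
  gear 1: T1=18, direction=negative, advance = 24 mod 18 = 6 teeth = 6/18 turn
  gear 2: T2=23, direction=positive, advance = 24 mod 23 = 1 teeth = 1/23 turn
Gear 1: 24 mod 18 = 6
Fraction = 6 / 18 = 1/3 (gcd(6,18)=6) = 1/3

Answer: 1/3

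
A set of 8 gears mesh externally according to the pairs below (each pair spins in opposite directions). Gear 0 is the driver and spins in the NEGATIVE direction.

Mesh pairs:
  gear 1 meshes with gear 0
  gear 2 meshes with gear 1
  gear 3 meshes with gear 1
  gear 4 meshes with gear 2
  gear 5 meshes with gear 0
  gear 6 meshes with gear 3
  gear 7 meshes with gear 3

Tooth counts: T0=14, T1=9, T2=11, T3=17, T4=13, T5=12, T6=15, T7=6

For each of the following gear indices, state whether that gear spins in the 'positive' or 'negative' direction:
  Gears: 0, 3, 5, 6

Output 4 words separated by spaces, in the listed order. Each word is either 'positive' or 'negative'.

Gear 0 (driver): negative (depth 0)
  gear 1: meshes with gear 0 -> depth 1 -> positive (opposite of gear 0)
  gear 2: meshes with gear 1 -> depth 2 -> negative (opposite of gear 1)
  gear 3: meshes with gear 1 -> depth 2 -> negative (opposite of gear 1)
  gear 4: meshes with gear 2 -> depth 3 -> positive (opposite of gear 2)
  gear 5: meshes with gear 0 -> depth 1 -> positive (opposite of gear 0)
  gear 6: meshes with gear 3 -> depth 3 -> positive (opposite of gear 3)
  gear 7: meshes with gear 3 -> depth 3 -> positive (opposite of gear 3)
Queried indices 0, 3, 5, 6 -> negative, negative, positive, positive

Answer: negative negative positive positive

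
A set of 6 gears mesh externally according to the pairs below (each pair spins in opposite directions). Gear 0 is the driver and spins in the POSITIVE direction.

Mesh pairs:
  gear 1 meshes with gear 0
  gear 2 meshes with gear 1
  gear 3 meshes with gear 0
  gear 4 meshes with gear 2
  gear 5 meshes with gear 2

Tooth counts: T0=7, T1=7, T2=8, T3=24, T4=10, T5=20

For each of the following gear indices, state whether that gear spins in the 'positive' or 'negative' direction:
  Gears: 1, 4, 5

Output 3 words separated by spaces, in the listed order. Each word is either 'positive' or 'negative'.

Answer: negative negative negative

Derivation:
Gear 0 (driver): positive (depth 0)
  gear 1: meshes with gear 0 -> depth 1 -> negative (opposite of gear 0)
  gear 2: meshes with gear 1 -> depth 2 -> positive (opposite of gear 1)
  gear 3: meshes with gear 0 -> depth 1 -> negative (opposite of gear 0)
  gear 4: meshes with gear 2 -> depth 3 -> negative (opposite of gear 2)
  gear 5: meshes with gear 2 -> depth 3 -> negative (opposite of gear 2)
Queried indices 1, 4, 5 -> negative, negative, negative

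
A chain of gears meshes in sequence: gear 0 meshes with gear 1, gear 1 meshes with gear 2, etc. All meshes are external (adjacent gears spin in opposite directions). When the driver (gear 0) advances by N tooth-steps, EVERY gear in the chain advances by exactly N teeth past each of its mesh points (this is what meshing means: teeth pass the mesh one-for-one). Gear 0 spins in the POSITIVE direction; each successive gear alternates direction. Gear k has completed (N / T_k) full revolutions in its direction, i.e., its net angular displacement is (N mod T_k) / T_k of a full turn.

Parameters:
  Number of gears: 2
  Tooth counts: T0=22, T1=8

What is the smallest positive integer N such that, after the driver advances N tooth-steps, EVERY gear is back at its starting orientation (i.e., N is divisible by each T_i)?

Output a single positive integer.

Gear k returns to start when N is a multiple of T_k.
All gears at start simultaneously when N is a common multiple of [22, 8]; the smallest such N is lcm(22, 8).
Start: lcm = T0 = 22
Fold in T1=8: gcd(22, 8) = 2; lcm(22, 8) = 22 * 8 / 2 = 176 / 2 = 88
Full cycle length = 88

Answer: 88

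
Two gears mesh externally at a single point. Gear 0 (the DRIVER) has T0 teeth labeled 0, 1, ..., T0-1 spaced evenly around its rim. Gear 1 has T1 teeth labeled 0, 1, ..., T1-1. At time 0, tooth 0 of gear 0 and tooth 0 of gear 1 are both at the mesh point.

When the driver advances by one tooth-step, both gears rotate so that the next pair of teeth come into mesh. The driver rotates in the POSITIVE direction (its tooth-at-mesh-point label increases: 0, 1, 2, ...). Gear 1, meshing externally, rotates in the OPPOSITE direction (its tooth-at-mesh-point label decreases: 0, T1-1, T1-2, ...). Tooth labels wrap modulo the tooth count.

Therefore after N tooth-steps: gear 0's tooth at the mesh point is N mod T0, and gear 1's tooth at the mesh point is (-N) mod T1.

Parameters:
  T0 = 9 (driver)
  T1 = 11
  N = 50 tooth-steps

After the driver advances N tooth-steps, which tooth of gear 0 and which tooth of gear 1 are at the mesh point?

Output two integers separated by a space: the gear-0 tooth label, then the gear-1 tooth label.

Answer: 5 5

Derivation:
Gear 0 (driver, T0=9): tooth at mesh = N mod T0
  50 = 5 * 9 + 5, so 50 mod 9 = 5
  gear 0 tooth = 5
Gear 1 (driven, T1=11): tooth at mesh = (-N) mod T1
  50 = 4 * 11 + 6, so 50 mod 11 = 6
  (-50) mod 11 = (-6) mod 11 = 11 - 6 = 5
Mesh after 50 steps: gear-0 tooth 5 meets gear-1 tooth 5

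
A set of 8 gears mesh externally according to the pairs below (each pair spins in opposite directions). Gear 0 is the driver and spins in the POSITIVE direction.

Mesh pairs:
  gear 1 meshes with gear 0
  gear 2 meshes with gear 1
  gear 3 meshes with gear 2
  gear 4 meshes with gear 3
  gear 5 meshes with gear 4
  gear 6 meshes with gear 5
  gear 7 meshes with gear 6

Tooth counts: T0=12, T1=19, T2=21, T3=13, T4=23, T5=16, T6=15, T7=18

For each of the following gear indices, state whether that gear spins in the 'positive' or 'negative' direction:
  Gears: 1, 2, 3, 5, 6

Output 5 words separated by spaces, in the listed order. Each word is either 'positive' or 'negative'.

Gear 0 (driver): positive (depth 0)
  gear 1: meshes with gear 0 -> depth 1 -> negative (opposite of gear 0)
  gear 2: meshes with gear 1 -> depth 2 -> positive (opposite of gear 1)
  gear 3: meshes with gear 2 -> depth 3 -> negative (opposite of gear 2)
  gear 4: meshes with gear 3 -> depth 4 -> positive (opposite of gear 3)
  gear 5: meshes with gear 4 -> depth 5 -> negative (opposite of gear 4)
  gear 6: meshes with gear 5 -> depth 6 -> positive (opposite of gear 5)
  gear 7: meshes with gear 6 -> depth 7 -> negative (opposite of gear 6)
Queried indices 1, 2, 3, 5, 6 -> negative, positive, negative, negative, positive

Answer: negative positive negative negative positive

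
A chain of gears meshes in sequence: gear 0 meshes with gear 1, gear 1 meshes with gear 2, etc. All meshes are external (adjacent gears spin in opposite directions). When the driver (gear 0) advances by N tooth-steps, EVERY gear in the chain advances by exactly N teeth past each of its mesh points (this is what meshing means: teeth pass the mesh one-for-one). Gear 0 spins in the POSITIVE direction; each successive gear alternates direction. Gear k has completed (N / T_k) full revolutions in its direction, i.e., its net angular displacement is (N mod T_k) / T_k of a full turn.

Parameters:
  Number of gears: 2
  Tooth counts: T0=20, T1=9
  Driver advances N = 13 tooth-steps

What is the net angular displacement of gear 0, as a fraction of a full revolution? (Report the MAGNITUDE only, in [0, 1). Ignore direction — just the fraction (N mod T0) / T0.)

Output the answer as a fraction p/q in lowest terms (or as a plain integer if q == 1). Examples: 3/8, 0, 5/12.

Answer: 13/20

Derivation:
Chain of 2 gears, tooth counts: [20, 9]
  gear 0: T0=20, direction=positive, advance = 13 mod 20 = 13 teeth = 13/20 turn
  gear 1: T1=9, direction=negative, advance = 13 mod 9 = 4 teeth = 4/9 turn
Gear 0: 13 mod 20 = 13
Fraction = 13 / 20 = 13/20 (gcd(13,20)=1) = 13/20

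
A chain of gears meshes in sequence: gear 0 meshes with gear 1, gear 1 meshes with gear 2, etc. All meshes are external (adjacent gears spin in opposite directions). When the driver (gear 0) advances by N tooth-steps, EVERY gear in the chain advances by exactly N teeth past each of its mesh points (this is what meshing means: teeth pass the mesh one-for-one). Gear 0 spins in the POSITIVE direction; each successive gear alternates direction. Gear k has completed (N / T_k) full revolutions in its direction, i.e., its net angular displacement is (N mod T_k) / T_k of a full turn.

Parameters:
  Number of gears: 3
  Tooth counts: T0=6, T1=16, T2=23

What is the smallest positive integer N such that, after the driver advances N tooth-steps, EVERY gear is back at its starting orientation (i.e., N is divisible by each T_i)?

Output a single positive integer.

Answer: 1104

Derivation:
Gear k returns to start when N is a multiple of T_k.
All gears at start simultaneously when N is a common multiple of [6, 16, 23]; the smallest such N is lcm(6, 16, 23).
Start: lcm = T0 = 6
Fold in T1=16: gcd(6, 16) = 2; lcm(6, 16) = 6 * 16 / 2 = 96 / 2 = 48
Fold in T2=23: gcd(48, 23) = 1; lcm(48, 23) = 48 * 23 / 1 = 1104 / 1 = 1104
Full cycle length = 1104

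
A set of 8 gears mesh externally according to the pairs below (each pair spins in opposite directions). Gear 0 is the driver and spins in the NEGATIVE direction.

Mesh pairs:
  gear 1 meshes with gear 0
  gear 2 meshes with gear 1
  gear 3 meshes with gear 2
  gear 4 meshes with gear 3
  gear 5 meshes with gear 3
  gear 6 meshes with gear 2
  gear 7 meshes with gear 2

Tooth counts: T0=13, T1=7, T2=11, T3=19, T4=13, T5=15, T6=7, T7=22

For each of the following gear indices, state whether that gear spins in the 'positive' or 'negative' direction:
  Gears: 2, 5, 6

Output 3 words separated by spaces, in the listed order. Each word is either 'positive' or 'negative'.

Gear 0 (driver): negative (depth 0)
  gear 1: meshes with gear 0 -> depth 1 -> positive (opposite of gear 0)
  gear 2: meshes with gear 1 -> depth 2 -> negative (opposite of gear 1)
  gear 3: meshes with gear 2 -> depth 3 -> positive (opposite of gear 2)
  gear 4: meshes with gear 3 -> depth 4 -> negative (opposite of gear 3)
  gear 5: meshes with gear 3 -> depth 4 -> negative (opposite of gear 3)
  gear 6: meshes with gear 2 -> depth 3 -> positive (opposite of gear 2)
  gear 7: meshes with gear 2 -> depth 3 -> positive (opposite of gear 2)
Queried indices 2, 5, 6 -> negative, negative, positive

Answer: negative negative positive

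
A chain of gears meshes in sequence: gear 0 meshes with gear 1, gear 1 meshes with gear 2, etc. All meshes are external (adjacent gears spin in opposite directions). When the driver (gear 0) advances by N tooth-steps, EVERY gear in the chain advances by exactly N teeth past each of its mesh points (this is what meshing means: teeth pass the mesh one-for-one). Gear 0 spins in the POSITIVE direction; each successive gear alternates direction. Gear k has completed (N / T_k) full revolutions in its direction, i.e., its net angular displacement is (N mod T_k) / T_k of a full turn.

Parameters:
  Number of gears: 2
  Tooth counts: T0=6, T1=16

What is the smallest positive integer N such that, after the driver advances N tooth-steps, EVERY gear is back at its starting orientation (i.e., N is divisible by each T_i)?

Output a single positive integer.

Gear k returns to start when N is a multiple of T_k.
All gears at start simultaneously when N is a common multiple of [6, 16]; the smallest such N is lcm(6, 16).
Start: lcm = T0 = 6
Fold in T1=16: gcd(6, 16) = 2; lcm(6, 16) = 6 * 16 / 2 = 96 / 2 = 48
Full cycle length = 48

Answer: 48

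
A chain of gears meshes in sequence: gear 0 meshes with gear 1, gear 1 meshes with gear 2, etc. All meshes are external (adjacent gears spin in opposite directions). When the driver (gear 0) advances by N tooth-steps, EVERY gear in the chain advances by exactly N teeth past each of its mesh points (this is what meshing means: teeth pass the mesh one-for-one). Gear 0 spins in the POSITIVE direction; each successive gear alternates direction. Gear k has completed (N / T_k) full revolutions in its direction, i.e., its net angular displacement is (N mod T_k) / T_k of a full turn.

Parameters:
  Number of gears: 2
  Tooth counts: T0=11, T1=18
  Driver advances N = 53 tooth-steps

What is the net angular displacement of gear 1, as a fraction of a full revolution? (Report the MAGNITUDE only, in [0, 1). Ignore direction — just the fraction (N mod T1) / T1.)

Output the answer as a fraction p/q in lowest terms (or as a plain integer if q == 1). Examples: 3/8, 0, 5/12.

Chain of 2 gears, tooth counts: [11, 18]
  gear 0: T0=11, direction=positive, advance = 53 mod 11 = 9 teeth = 9/11 turn
  gear 1: T1=18, direction=negative, advance = 53 mod 18 = 17 teeth = 17/18 turn
Gear 1: 53 mod 18 = 17
Fraction = 17 / 18 = 17/18 (gcd(17,18)=1) = 17/18

Answer: 17/18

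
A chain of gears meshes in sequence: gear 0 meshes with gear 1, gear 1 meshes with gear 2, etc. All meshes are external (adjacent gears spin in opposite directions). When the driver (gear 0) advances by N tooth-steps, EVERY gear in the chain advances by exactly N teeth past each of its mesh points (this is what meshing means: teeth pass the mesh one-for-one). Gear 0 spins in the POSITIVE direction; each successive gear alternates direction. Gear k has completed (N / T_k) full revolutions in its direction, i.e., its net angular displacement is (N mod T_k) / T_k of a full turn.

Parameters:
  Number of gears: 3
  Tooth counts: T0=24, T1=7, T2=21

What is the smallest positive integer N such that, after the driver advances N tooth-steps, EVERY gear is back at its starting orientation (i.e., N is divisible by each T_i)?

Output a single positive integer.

Answer: 168

Derivation:
Gear k returns to start when N is a multiple of T_k.
All gears at start simultaneously when N is a common multiple of [24, 7, 21]; the smallest such N is lcm(24, 7, 21).
Start: lcm = T0 = 24
Fold in T1=7: gcd(24, 7) = 1; lcm(24, 7) = 24 * 7 / 1 = 168 / 1 = 168
Fold in T2=21: gcd(168, 21) = 21; lcm(168, 21) = 168 * 21 / 21 = 3528 / 21 = 168
Full cycle length = 168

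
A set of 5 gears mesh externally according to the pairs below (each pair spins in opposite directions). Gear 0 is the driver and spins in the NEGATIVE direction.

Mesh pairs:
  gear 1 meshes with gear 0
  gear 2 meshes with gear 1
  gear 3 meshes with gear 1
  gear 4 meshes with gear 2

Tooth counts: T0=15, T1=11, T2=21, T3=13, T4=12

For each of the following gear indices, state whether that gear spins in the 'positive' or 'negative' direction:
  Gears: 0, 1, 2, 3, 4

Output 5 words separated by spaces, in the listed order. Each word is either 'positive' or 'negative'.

Gear 0 (driver): negative (depth 0)
  gear 1: meshes with gear 0 -> depth 1 -> positive (opposite of gear 0)
  gear 2: meshes with gear 1 -> depth 2 -> negative (opposite of gear 1)
  gear 3: meshes with gear 1 -> depth 2 -> negative (opposite of gear 1)
  gear 4: meshes with gear 2 -> depth 3 -> positive (opposite of gear 2)
Queried indices 0, 1, 2, 3, 4 -> negative, positive, negative, negative, positive

Answer: negative positive negative negative positive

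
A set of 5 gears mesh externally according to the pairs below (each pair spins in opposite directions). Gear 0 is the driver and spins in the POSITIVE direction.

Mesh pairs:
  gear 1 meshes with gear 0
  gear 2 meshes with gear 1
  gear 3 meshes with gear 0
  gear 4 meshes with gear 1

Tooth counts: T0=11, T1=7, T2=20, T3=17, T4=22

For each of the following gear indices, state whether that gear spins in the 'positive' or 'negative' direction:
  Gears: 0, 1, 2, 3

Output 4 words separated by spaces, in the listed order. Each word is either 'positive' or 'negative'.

Gear 0 (driver): positive (depth 0)
  gear 1: meshes with gear 0 -> depth 1 -> negative (opposite of gear 0)
  gear 2: meshes with gear 1 -> depth 2 -> positive (opposite of gear 1)
  gear 3: meshes with gear 0 -> depth 1 -> negative (opposite of gear 0)
  gear 4: meshes with gear 1 -> depth 2 -> positive (opposite of gear 1)
Queried indices 0, 1, 2, 3 -> positive, negative, positive, negative

Answer: positive negative positive negative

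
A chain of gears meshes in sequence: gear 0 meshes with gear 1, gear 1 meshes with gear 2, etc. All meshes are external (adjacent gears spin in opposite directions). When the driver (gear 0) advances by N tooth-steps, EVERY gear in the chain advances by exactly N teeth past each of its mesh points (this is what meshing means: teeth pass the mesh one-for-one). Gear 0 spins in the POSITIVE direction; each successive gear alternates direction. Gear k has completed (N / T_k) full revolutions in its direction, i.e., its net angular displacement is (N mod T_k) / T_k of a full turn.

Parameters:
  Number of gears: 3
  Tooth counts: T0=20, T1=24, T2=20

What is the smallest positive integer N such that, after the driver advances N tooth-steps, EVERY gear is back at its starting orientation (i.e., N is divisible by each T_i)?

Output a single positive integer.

Gear k returns to start when N is a multiple of T_k.
All gears at start simultaneously when N is a common multiple of [20, 24, 20]; the smallest such N is lcm(20, 24, 20).
Start: lcm = T0 = 20
Fold in T1=24: gcd(20, 24) = 4; lcm(20, 24) = 20 * 24 / 4 = 480 / 4 = 120
Fold in T2=20: gcd(120, 20) = 20; lcm(120, 20) = 120 * 20 / 20 = 2400 / 20 = 120
Full cycle length = 120

Answer: 120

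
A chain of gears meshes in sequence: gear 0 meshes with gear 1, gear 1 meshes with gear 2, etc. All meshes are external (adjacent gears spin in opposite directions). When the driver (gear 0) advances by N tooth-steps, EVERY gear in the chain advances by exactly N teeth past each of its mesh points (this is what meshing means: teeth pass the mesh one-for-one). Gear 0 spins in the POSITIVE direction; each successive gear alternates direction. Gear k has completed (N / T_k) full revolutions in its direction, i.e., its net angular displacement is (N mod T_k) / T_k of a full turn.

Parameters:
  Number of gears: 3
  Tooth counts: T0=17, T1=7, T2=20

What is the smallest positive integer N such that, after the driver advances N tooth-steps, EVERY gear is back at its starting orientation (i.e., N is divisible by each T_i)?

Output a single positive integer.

Gear k returns to start when N is a multiple of T_k.
All gears at start simultaneously when N is a common multiple of [17, 7, 20]; the smallest such N is lcm(17, 7, 20).
Start: lcm = T0 = 17
Fold in T1=7: gcd(17, 7) = 1; lcm(17, 7) = 17 * 7 / 1 = 119 / 1 = 119
Fold in T2=20: gcd(119, 20) = 1; lcm(119, 20) = 119 * 20 / 1 = 2380 / 1 = 2380
Full cycle length = 2380

Answer: 2380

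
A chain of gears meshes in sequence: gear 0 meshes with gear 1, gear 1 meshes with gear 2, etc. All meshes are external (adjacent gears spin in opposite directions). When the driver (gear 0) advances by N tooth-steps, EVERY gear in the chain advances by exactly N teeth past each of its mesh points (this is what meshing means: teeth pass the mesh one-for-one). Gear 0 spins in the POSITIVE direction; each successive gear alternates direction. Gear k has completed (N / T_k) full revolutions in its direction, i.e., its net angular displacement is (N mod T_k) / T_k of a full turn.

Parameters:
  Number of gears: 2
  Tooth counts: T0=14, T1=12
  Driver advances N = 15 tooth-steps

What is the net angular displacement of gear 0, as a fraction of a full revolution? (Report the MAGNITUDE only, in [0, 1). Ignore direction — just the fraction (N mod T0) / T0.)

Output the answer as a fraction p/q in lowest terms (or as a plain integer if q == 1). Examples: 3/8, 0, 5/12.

Answer: 1/14

Derivation:
Chain of 2 gears, tooth counts: [14, 12]
  gear 0: T0=14, direction=positive, advance = 15 mod 14 = 1 teeth = 1/14 turn
  gear 1: T1=12, direction=negative, advance = 15 mod 12 = 3 teeth = 3/12 turn
Gear 0: 15 mod 14 = 1
Fraction = 1 / 14 = 1/14 (gcd(1,14)=1) = 1/14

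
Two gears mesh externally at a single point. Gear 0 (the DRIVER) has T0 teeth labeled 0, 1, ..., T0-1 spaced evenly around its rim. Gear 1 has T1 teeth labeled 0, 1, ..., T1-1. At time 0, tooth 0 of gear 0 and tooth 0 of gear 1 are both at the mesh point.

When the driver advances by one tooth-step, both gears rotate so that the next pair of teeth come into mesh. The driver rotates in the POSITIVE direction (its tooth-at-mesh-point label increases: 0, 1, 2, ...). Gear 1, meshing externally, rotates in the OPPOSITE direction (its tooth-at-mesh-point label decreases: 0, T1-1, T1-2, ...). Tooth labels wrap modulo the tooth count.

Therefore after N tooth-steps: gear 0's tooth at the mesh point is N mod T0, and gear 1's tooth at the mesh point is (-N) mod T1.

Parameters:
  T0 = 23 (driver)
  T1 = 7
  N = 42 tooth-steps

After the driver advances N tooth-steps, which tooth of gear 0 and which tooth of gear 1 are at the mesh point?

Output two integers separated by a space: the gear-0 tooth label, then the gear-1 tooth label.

Answer: 19 0

Derivation:
Gear 0 (driver, T0=23): tooth at mesh = N mod T0
  42 = 1 * 23 + 19, so 42 mod 23 = 19
  gear 0 tooth = 19
Gear 1 (driven, T1=7): tooth at mesh = (-N) mod T1
  42 = 6 * 7 + 0, so 42 mod 7 = 0
  (-42) mod 7 = 0
Mesh after 42 steps: gear-0 tooth 19 meets gear-1 tooth 0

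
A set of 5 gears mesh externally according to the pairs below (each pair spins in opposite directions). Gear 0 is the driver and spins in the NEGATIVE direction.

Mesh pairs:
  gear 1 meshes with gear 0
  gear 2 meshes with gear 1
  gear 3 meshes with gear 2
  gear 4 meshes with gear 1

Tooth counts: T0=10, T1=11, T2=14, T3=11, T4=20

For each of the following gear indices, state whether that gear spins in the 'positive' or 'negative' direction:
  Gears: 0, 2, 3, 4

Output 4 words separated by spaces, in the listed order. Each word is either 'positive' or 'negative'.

Answer: negative negative positive negative

Derivation:
Gear 0 (driver): negative (depth 0)
  gear 1: meshes with gear 0 -> depth 1 -> positive (opposite of gear 0)
  gear 2: meshes with gear 1 -> depth 2 -> negative (opposite of gear 1)
  gear 3: meshes with gear 2 -> depth 3 -> positive (opposite of gear 2)
  gear 4: meshes with gear 1 -> depth 2 -> negative (opposite of gear 1)
Queried indices 0, 2, 3, 4 -> negative, negative, positive, negative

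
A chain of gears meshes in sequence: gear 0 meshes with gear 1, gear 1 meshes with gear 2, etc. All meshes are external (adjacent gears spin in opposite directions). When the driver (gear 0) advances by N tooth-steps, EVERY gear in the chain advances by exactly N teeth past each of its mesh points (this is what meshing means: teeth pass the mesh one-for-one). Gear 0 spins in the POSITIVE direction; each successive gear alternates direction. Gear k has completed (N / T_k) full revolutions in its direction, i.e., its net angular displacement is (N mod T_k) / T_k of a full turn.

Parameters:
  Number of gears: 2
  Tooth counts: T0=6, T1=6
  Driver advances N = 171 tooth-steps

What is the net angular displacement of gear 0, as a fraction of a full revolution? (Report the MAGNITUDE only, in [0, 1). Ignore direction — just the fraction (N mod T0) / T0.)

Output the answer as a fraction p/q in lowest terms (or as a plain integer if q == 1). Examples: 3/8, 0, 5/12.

Answer: 1/2

Derivation:
Chain of 2 gears, tooth counts: [6, 6]
  gear 0: T0=6, direction=positive, advance = 171 mod 6 = 3 teeth = 3/6 turn
  gear 1: T1=6, direction=negative, advance = 171 mod 6 = 3 teeth = 3/6 turn
Gear 0: 171 mod 6 = 3
Fraction = 3 / 6 = 1/2 (gcd(3,6)=3) = 1/2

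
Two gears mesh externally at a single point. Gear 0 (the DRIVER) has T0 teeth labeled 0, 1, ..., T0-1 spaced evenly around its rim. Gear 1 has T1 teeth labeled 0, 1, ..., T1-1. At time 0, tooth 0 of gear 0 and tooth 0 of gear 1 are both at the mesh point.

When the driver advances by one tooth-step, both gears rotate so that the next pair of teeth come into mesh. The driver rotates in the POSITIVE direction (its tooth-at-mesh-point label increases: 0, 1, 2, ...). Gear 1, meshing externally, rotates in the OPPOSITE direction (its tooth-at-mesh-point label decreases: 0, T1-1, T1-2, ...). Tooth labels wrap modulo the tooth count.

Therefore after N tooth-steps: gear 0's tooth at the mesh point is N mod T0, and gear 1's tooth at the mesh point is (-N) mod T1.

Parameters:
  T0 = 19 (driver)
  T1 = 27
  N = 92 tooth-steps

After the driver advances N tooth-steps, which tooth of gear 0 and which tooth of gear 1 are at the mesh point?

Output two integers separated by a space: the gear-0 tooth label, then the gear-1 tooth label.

Answer: 16 16

Derivation:
Gear 0 (driver, T0=19): tooth at mesh = N mod T0
  92 = 4 * 19 + 16, so 92 mod 19 = 16
  gear 0 tooth = 16
Gear 1 (driven, T1=27): tooth at mesh = (-N) mod T1
  92 = 3 * 27 + 11, so 92 mod 27 = 11
  (-92) mod 27 = (-11) mod 27 = 27 - 11 = 16
Mesh after 92 steps: gear-0 tooth 16 meets gear-1 tooth 16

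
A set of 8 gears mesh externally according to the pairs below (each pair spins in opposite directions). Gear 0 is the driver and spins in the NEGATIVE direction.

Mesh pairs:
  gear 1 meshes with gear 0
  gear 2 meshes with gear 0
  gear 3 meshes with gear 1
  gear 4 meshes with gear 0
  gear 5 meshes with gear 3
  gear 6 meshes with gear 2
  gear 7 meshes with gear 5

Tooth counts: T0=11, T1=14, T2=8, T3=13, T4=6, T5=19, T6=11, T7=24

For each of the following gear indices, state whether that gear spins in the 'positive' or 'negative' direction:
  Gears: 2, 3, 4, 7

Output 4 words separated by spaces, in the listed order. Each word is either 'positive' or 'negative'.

Gear 0 (driver): negative (depth 0)
  gear 1: meshes with gear 0 -> depth 1 -> positive (opposite of gear 0)
  gear 2: meshes with gear 0 -> depth 1 -> positive (opposite of gear 0)
  gear 3: meshes with gear 1 -> depth 2 -> negative (opposite of gear 1)
  gear 4: meshes with gear 0 -> depth 1 -> positive (opposite of gear 0)
  gear 5: meshes with gear 3 -> depth 3 -> positive (opposite of gear 3)
  gear 6: meshes with gear 2 -> depth 2 -> negative (opposite of gear 2)
  gear 7: meshes with gear 5 -> depth 4 -> negative (opposite of gear 5)
Queried indices 2, 3, 4, 7 -> positive, negative, positive, negative

Answer: positive negative positive negative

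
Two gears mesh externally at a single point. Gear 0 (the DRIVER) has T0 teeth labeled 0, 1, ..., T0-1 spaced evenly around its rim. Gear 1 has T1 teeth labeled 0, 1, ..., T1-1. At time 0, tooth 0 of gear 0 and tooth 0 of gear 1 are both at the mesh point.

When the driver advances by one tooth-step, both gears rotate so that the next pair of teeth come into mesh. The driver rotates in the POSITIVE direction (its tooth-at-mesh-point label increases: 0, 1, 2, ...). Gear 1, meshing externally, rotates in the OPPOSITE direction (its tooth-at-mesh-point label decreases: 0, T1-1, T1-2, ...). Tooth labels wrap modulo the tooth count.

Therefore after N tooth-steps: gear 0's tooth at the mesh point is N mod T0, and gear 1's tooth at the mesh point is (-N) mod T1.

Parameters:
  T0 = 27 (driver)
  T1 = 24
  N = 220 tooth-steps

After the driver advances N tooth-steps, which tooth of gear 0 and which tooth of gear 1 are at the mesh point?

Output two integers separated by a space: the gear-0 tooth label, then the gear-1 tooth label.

Answer: 4 20

Derivation:
Gear 0 (driver, T0=27): tooth at mesh = N mod T0
  220 = 8 * 27 + 4, so 220 mod 27 = 4
  gear 0 tooth = 4
Gear 1 (driven, T1=24): tooth at mesh = (-N) mod T1
  220 = 9 * 24 + 4, so 220 mod 24 = 4
  (-220) mod 24 = (-4) mod 24 = 24 - 4 = 20
Mesh after 220 steps: gear-0 tooth 4 meets gear-1 tooth 20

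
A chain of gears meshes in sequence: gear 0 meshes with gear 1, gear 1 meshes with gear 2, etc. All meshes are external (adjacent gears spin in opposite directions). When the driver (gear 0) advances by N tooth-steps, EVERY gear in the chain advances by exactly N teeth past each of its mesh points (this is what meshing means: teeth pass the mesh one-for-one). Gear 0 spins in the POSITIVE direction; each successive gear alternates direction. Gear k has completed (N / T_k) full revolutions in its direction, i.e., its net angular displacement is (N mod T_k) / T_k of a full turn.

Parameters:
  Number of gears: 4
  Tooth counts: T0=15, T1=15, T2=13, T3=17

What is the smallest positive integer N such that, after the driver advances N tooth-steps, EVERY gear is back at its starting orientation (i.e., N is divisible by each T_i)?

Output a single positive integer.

Answer: 3315

Derivation:
Gear k returns to start when N is a multiple of T_k.
All gears at start simultaneously when N is a common multiple of [15, 15, 13, 17]; the smallest such N is lcm(15, 15, 13, 17).
Start: lcm = T0 = 15
Fold in T1=15: gcd(15, 15) = 15; lcm(15, 15) = 15 * 15 / 15 = 225 / 15 = 15
Fold in T2=13: gcd(15, 13) = 1; lcm(15, 13) = 15 * 13 / 1 = 195 / 1 = 195
Fold in T3=17: gcd(195, 17) = 1; lcm(195, 17) = 195 * 17 / 1 = 3315 / 1 = 3315
Full cycle length = 3315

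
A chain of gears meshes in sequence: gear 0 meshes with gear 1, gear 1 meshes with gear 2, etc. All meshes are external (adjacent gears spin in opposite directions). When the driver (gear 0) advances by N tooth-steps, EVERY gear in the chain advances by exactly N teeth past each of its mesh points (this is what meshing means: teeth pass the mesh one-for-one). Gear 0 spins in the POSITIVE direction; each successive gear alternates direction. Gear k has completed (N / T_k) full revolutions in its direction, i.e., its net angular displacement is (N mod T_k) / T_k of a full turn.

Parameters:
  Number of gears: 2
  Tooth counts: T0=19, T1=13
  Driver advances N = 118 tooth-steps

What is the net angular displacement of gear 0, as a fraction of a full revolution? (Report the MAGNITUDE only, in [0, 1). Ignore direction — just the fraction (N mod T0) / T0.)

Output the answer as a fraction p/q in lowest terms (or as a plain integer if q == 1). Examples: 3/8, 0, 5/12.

Chain of 2 gears, tooth counts: [19, 13]
  gear 0: T0=19, direction=positive, advance = 118 mod 19 = 4 teeth = 4/19 turn
  gear 1: T1=13, direction=negative, advance = 118 mod 13 = 1 teeth = 1/13 turn
Gear 0: 118 mod 19 = 4
Fraction = 4 / 19 = 4/19 (gcd(4,19)=1) = 4/19

Answer: 4/19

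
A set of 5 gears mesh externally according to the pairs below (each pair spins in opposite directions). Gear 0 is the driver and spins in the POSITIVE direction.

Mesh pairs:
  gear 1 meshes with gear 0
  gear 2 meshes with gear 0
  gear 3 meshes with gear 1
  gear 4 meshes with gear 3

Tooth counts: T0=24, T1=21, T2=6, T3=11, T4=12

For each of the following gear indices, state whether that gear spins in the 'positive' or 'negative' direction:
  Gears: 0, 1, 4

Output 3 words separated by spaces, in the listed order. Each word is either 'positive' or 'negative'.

Gear 0 (driver): positive (depth 0)
  gear 1: meshes with gear 0 -> depth 1 -> negative (opposite of gear 0)
  gear 2: meshes with gear 0 -> depth 1 -> negative (opposite of gear 0)
  gear 3: meshes with gear 1 -> depth 2 -> positive (opposite of gear 1)
  gear 4: meshes with gear 3 -> depth 3 -> negative (opposite of gear 3)
Queried indices 0, 1, 4 -> positive, negative, negative

Answer: positive negative negative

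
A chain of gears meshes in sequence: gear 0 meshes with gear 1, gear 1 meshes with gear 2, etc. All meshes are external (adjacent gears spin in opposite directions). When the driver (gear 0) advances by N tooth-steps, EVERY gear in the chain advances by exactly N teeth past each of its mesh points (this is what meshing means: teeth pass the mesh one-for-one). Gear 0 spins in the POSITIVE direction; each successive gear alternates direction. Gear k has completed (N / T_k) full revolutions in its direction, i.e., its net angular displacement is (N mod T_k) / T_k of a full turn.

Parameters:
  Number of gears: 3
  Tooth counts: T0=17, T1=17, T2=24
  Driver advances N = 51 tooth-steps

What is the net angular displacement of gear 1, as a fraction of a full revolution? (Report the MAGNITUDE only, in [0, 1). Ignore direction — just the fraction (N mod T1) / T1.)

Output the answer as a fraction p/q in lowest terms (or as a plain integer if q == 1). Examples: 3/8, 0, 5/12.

Answer: 0

Derivation:
Chain of 3 gears, tooth counts: [17, 17, 24]
  gear 0: T0=17, direction=positive, advance = 51 mod 17 = 0 teeth = 0/17 turn
  gear 1: T1=17, direction=negative, advance = 51 mod 17 = 0 teeth = 0/17 turn
  gear 2: T2=24, direction=positive, advance = 51 mod 24 = 3 teeth = 3/24 turn
Gear 1: 51 mod 17 = 0
Fraction = 0 / 17 = 0/1 (gcd(0,17)=17) = 0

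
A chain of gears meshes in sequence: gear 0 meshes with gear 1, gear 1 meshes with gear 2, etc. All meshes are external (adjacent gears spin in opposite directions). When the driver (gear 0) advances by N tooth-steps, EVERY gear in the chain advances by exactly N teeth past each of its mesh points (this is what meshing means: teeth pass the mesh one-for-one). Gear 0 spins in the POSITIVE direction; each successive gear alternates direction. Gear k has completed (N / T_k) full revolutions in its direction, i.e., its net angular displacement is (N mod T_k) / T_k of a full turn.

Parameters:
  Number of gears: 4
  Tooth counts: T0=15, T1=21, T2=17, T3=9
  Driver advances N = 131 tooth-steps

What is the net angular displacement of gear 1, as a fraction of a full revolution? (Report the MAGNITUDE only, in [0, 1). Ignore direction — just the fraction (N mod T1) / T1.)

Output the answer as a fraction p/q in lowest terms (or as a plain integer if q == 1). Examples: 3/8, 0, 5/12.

Answer: 5/21

Derivation:
Chain of 4 gears, tooth counts: [15, 21, 17, 9]
  gear 0: T0=15, direction=positive, advance = 131 mod 15 = 11 teeth = 11/15 turn
  gear 1: T1=21, direction=negative, advance = 131 mod 21 = 5 teeth = 5/21 turn
  gear 2: T2=17, direction=positive, advance = 131 mod 17 = 12 teeth = 12/17 turn
  gear 3: T3=9, direction=negative, advance = 131 mod 9 = 5 teeth = 5/9 turn
Gear 1: 131 mod 21 = 5
Fraction = 5 / 21 = 5/21 (gcd(5,21)=1) = 5/21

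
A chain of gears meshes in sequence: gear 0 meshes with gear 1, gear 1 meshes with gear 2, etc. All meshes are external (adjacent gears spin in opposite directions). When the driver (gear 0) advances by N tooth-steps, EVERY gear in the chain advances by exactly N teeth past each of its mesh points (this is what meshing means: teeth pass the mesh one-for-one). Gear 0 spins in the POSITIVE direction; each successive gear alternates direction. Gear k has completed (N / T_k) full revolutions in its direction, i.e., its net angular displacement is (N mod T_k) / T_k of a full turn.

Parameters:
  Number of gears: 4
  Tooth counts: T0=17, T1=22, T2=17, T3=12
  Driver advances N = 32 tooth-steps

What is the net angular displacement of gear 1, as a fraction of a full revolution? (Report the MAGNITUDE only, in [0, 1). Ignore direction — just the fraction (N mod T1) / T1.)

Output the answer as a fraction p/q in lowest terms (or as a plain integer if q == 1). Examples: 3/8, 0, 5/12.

Answer: 5/11

Derivation:
Chain of 4 gears, tooth counts: [17, 22, 17, 12]
  gear 0: T0=17, direction=positive, advance = 32 mod 17 = 15 teeth = 15/17 turn
  gear 1: T1=22, direction=negative, advance = 32 mod 22 = 10 teeth = 10/22 turn
  gear 2: T2=17, direction=positive, advance = 32 mod 17 = 15 teeth = 15/17 turn
  gear 3: T3=12, direction=negative, advance = 32 mod 12 = 8 teeth = 8/12 turn
Gear 1: 32 mod 22 = 10
Fraction = 10 / 22 = 5/11 (gcd(10,22)=2) = 5/11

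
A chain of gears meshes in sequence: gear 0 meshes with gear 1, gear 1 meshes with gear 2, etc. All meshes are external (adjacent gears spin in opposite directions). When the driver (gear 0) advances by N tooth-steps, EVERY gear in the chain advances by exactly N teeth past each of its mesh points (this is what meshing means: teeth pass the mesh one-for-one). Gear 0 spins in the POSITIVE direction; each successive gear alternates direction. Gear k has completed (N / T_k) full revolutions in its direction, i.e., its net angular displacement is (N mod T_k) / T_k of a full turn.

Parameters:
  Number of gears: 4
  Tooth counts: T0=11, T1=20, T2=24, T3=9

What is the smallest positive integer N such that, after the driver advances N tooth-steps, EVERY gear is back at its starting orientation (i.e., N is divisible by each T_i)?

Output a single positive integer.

Gear k returns to start when N is a multiple of T_k.
All gears at start simultaneously when N is a common multiple of [11, 20, 24, 9]; the smallest such N is lcm(11, 20, 24, 9).
Start: lcm = T0 = 11
Fold in T1=20: gcd(11, 20) = 1; lcm(11, 20) = 11 * 20 / 1 = 220 / 1 = 220
Fold in T2=24: gcd(220, 24) = 4; lcm(220, 24) = 220 * 24 / 4 = 5280 / 4 = 1320
Fold in T3=9: gcd(1320, 9) = 3; lcm(1320, 9) = 1320 * 9 / 3 = 11880 / 3 = 3960
Full cycle length = 3960

Answer: 3960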